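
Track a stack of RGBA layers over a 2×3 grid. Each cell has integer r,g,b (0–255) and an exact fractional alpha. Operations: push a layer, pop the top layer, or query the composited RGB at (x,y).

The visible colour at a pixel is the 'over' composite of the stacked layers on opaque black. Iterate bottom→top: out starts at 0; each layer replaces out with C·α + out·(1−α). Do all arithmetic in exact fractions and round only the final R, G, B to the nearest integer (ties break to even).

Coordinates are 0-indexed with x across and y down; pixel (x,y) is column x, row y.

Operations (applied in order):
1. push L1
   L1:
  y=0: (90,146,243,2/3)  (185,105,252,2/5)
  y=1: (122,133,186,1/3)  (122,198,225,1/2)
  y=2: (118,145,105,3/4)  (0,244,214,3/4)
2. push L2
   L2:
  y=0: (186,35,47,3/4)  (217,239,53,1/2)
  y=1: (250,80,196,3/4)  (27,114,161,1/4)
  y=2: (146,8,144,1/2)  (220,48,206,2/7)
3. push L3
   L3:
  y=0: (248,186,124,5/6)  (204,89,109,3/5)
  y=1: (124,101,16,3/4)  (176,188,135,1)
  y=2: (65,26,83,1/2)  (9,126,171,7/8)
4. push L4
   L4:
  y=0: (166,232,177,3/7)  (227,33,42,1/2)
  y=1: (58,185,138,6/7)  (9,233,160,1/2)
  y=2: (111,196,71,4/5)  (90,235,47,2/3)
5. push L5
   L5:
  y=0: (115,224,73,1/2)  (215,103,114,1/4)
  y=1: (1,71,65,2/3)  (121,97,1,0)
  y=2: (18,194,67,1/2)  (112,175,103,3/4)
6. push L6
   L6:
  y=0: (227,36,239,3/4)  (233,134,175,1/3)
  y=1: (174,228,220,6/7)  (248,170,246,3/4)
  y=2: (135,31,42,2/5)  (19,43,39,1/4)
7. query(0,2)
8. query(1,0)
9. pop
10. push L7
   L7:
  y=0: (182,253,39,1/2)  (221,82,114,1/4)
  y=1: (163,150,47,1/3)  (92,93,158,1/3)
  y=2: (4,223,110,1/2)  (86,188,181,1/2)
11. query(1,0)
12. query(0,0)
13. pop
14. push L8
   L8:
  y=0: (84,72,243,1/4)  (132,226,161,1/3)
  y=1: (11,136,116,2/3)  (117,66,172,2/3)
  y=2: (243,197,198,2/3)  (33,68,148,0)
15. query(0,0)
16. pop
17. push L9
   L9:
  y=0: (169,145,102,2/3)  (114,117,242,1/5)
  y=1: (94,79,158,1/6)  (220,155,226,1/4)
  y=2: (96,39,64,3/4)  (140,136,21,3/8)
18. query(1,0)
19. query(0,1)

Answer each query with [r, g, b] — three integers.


(0,2) stack=L1,L2,L3,L4,L5,L6; from [0,0,0]:
+L1 (α=3/4) → [177/2, 435/4, 315/4]
+L2 (α=1/2) → [469/4, 467/8, 891/8]
+L3 (α=1/2) → [729/8, 675/16, 1555/16]
+L4 (α=4/5) → [4281/40, 13219/80, 6099/80]
+L5 (α=1/2) → [5001/80, 28739/160, 11459/160]
+L6 (α=2/5) → [36603/400, 96137/800, 47817/800]
rounded: [92, 120, 60]

query (1,0) [L1,L2,L3,L4,L5,L6] — begin 0,0,0
L1 α=2/5: [74, 42, 504/5]
L2 α=1/2: [291/2, 281/2, 769/10]
L3 α=3/5: [903/5, 548/5, 2404/25]
L4 α=1/2: [1019/5, 713/10, 1727/25]
L5 α=1/4: [1033/5, 3169/40, 8031/100]
L6 α=1/3: [1077/5, 5849/60, 16781/150]
→ [215, 97, 112]

at x=1,y=0 over L1,L2,L3,L4,L5,L7:
after L1 α=2/5: [74, 42, 504/5]
after L2 α=1/2: [291/2, 281/2, 769/10]
after L3 α=3/5: [903/5, 548/5, 2404/25]
after L4 α=1/2: [1019/5, 713/10, 1727/25]
after L5 α=1/4: [1033/5, 3169/40, 8031/100]
after L7 α=1/4: [1051/5, 12787/160, 35493/400]
= [210, 80, 89]

at x=0,y=0 over L1,L2,L3,L4,L5,L7:
after L1 α=2/3: [60, 292/3, 162]
after L2 α=3/4: [309/2, 607/12, 303/4]
after L3 α=5/6: [2789/12, 11767/72, 2783/24]
after L4 α=3/7: [4283/21, 24295/126, 5969/42]
after L5 α=1/2: [3349/21, 52519/252, 9035/84]
after L7 α=1/2: [7171/42, 116275/504, 12311/168]
rounded: [171, 231, 73]

query (0,0) [L1,L2,L3,L4,L5,L8] — begin 0,0,0
L1 α=2/3: [60, 292/3, 162]
L2 α=3/4: [309/2, 607/12, 303/4]
L3 α=5/6: [2789/12, 11767/72, 2783/24]
L4 α=3/7: [4283/21, 24295/126, 5969/42]
L5 α=1/2: [3349/21, 52519/252, 9035/84]
L8 α=1/4: [3937/28, 58567/336, 15839/112]
= [141, 174, 141]

at x=1,y=0 over L1,L2,L3,L4,L5,L9:
+L1 (α=2/5) → [74, 42, 504/5]
+L2 (α=1/2) → [291/2, 281/2, 769/10]
+L3 (α=3/5) → [903/5, 548/5, 2404/25]
+L4 (α=1/2) → [1019/5, 713/10, 1727/25]
+L5 (α=1/4) → [1033/5, 3169/40, 8031/100]
+L9 (α=1/5) → [4702/25, 4339/50, 14081/125]
→ [188, 87, 113]

at x=0,y=1 over L1,L2,L3,L4,L5,L9:
+L1 (α=1/3) → [122/3, 133/3, 62]
+L2 (α=3/4) → [593/3, 853/12, 325/2]
+L3 (α=3/4) → [1709/12, 4489/48, 421/8]
+L4 (α=6/7) → [5885/84, 57769/336, 7045/56]
+L5 (α=2/3) → [6053/252, 105481/1008, 4775/56]
+L9 (α=1/6) → [53953/1512, 607037/6048, 32723/336]
= [36, 100, 97]


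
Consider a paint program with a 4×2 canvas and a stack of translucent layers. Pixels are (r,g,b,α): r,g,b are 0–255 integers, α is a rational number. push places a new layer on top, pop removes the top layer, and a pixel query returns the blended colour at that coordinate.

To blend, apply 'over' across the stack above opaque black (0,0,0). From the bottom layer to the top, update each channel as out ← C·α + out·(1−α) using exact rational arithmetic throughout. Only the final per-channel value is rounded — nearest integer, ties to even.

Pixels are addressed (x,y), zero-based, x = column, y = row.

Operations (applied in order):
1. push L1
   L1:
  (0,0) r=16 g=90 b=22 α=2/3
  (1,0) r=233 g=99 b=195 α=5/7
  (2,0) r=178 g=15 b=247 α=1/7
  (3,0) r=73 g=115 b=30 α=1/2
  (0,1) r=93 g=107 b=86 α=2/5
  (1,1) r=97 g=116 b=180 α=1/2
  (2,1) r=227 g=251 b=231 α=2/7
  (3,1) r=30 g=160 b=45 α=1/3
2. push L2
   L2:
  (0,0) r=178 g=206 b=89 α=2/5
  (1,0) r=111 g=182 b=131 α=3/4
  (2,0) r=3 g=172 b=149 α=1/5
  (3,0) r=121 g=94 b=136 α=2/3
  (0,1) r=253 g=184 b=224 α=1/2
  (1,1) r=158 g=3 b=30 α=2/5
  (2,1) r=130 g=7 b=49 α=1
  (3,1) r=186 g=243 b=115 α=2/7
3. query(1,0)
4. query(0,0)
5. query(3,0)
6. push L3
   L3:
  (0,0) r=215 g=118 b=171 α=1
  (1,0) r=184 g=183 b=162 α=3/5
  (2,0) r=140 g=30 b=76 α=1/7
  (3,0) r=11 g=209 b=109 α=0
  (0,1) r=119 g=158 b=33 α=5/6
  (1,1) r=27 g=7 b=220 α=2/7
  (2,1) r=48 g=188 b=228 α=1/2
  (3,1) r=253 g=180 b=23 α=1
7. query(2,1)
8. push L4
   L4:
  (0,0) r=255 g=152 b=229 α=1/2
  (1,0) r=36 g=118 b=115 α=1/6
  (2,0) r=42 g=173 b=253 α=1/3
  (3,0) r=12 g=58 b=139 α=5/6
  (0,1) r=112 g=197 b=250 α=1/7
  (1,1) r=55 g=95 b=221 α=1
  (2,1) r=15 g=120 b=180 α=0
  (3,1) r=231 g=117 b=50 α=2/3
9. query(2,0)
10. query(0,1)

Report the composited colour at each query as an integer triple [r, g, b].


(1,0) stack=L1,L2; from [0,0,0]:
+L1 (α=5/7) → [1165/7, 495/7, 975/7]
+L2 (α=3/4) → [874/7, 4317/28, 1863/14]
= [125, 154, 133]

at x=0,y=0 over L1,L2:
after L1 α=2/3: [32/3, 60, 44/3]
after L2 α=2/5: [388/5, 592/5, 222/5]
→ [78, 118, 44]

(3,0) stack=L1,L2; from [0,0,0]:
+L1 (α=1/2) → [73/2, 115/2, 15]
+L2 (α=2/3) → [557/6, 491/6, 287/3]
rounded: [93, 82, 96]

(2,1) stack=L1,L2,L3; from [0,0,0]:
L1 α=2/7: [454/7, 502/7, 66]
L2 α=1: [130, 7, 49]
L3 α=1/2: [89, 195/2, 277/2]
rounded: [89, 98, 138]

query (2,0) [L1,L2,L3,L4] — begin 0,0,0
after L1 α=1/7: [178/7, 15/7, 247/7]
after L2 α=1/5: [733/35, 1264/35, 2031/35]
after L3 α=1/7: [9298/245, 8634/245, 14846/245]
after L4 α=1/3: [28886/735, 59653/735, 30559/245]
→ [39, 81, 125]

(0,1) stack=L1,L2,L3,L4; from [0,0,0]:
L1 α=2/5: [186/5, 214/5, 172/5]
L2 α=1/2: [1451/10, 567/5, 646/5]
L3 α=5/6: [2467/20, 4517/30, 1471/30]
L4 α=1/7: [8521/70, 786/5, 2721/35]
= [122, 157, 78]


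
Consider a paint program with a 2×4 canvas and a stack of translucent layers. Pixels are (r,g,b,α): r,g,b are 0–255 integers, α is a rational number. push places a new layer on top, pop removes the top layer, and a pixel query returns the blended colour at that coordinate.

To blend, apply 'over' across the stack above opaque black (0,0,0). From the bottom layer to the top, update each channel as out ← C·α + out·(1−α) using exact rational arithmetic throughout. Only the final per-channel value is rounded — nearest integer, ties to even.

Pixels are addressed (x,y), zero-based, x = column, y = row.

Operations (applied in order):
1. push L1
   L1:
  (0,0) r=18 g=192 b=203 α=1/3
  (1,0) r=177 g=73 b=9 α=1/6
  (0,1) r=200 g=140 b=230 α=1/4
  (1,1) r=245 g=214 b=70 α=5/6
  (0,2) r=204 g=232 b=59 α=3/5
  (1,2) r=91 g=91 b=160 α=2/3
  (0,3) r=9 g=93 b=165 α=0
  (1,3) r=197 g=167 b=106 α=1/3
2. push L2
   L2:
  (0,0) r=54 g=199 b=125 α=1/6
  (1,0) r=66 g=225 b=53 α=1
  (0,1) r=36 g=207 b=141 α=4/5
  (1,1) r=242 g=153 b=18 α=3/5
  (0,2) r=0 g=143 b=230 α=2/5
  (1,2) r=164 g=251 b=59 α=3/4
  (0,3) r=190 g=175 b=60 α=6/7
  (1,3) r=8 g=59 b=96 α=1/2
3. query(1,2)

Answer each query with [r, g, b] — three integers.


query (1,2) [L1,L2] — begin 0,0,0
L1 α=2/3: [182/3, 182/3, 320/3]
L2 α=3/4: [829/6, 2441/12, 851/12]
= [138, 203, 71]


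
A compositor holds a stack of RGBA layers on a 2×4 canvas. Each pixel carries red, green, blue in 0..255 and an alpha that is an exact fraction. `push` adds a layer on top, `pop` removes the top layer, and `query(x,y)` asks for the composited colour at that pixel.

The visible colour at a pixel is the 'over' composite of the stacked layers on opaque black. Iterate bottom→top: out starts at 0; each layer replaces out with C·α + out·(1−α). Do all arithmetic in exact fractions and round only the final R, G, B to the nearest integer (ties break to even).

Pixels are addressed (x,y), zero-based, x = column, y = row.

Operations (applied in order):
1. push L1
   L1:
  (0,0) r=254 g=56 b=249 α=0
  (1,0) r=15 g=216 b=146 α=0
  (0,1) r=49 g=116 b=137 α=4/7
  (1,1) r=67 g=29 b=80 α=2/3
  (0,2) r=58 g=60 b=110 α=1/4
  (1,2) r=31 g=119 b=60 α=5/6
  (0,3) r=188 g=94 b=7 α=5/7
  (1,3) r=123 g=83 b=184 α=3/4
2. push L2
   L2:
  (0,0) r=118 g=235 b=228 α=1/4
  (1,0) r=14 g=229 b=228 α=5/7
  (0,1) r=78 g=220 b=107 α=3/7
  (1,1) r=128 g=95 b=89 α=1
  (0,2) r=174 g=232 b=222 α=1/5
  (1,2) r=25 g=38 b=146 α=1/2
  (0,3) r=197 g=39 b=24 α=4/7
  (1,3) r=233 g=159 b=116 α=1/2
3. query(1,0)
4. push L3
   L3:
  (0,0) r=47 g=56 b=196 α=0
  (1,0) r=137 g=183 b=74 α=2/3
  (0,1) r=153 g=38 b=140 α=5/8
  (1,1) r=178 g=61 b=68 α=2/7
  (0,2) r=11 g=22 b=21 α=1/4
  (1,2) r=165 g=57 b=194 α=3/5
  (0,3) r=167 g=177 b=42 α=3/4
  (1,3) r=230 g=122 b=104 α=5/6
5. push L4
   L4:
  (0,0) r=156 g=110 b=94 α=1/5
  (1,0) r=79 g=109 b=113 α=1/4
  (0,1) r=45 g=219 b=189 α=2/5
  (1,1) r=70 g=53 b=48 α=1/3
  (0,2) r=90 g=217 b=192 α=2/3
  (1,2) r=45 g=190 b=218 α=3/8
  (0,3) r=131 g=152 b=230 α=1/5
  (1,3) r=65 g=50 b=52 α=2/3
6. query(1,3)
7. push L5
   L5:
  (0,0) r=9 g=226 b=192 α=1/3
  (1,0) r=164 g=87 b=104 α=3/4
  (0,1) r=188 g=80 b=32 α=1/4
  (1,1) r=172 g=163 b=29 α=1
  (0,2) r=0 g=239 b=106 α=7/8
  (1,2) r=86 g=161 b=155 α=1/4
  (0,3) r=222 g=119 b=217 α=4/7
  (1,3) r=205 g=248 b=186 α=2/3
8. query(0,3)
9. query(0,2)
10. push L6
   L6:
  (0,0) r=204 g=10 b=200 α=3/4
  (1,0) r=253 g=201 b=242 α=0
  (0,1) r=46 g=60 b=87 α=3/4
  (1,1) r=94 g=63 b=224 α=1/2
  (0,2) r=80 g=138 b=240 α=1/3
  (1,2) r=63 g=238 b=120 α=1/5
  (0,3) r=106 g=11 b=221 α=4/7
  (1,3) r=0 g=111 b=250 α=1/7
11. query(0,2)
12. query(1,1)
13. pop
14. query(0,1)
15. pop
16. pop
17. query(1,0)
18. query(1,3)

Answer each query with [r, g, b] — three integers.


query (1,0) [L1,L2] — begin 0,0,0
after L1 α=0: [0, 0, 0]
after L2 α=5/7: [10, 1145/7, 1140/7]
rounded: [10, 164, 163]

(1,3) stack=L1,L2,L3,L4; from [0,0,0]:
+L1 (α=3/4) → [369/4, 249/4, 138]
+L2 (α=1/2) → [1301/8, 885/8, 127]
+L3 (α=5/6) → [10501/48, 5765/48, 647/6]
+L4 (α=2/3) → [16741/144, 10565/144, 1271/18]
rounded: [116, 73, 71]

(0,3) stack=L1,L2,L3,L4,L5; from [0,0,0]:
after L1 α=5/7: [940/7, 470/7, 5]
after L2 α=4/7: [8336/49, 2502/49, 111/7]
after L3 α=3/4: [32885/196, 28521/196, 993/28]
after L4 α=1/5: [39304/245, 35969/245, 2603/35]
after L5 α=4/7: [335472/1715, 224527/1715, 38189/245]
rounded: [196, 131, 156]

query (0,2) [L1,L2,L3,L4,L5] — begin 0,0,0
+L1 (α=1/4) → [29/2, 15, 55/2]
+L2 (α=1/5) → [232/5, 292/5, 332/5]
+L3 (α=1/4) → [751/20, 493/10, 1101/20]
+L4 (α=2/3) → [4351/60, 1611/10, 2927/20]
+L5 (α=7/8) → [4351/480, 18341/80, 17767/160]
= [9, 229, 111]

query (0,2) [L1,L2,L3,L4,L5,L6] — begin 0,0,0
L1 α=1/4: [29/2, 15, 55/2]
L2 α=1/5: [232/5, 292/5, 332/5]
L3 α=1/4: [751/20, 493/10, 1101/20]
L4 α=2/3: [4351/60, 1611/10, 2927/20]
L5 α=7/8: [4351/480, 18341/80, 17767/160]
L6 α=1/3: [23551/720, 23861/120, 36967/240]
→ [33, 199, 154]

(1,1) stack=L1,L2,L3,L4,L5,L6; from [0,0,0]:
after L1 α=2/3: [134/3, 58/3, 160/3]
after L2 α=1: [128, 95, 89]
after L3 α=2/7: [996/7, 597/7, 83]
after L4 α=1/3: [2482/21, 1565/21, 214/3]
after L5 α=1: [172, 163, 29]
after L6 α=1/2: [133, 113, 253/2]
→ [133, 113, 126]

at x=0,y=1 over L1,L2,L3,L4,L5:
+L1 (α=4/7) → [28, 464/7, 548/7]
+L2 (α=3/7) → [346/7, 6476/49, 4439/49]
+L3 (α=5/8) → [6393/56, 14369/196, 47617/392]
+L4 (α=2/5) → [24219/280, 25791/196, 291027/1960]
+L5 (α=1/4) → [125297/1120, 93053/784, 935801/7840]
→ [112, 119, 119]

at x=1,y=0 over L1,L2,L3:
L1 α=0: [0, 0, 0]
L2 α=5/7: [10, 1145/7, 1140/7]
L3 α=2/3: [284/3, 3707/21, 2176/21]
= [95, 177, 104]

at x=1,y=3 over L1,L2,L3:
after L1 α=3/4: [369/4, 249/4, 138]
after L2 α=1/2: [1301/8, 885/8, 127]
after L3 α=5/6: [10501/48, 5765/48, 647/6]
rounded: [219, 120, 108]


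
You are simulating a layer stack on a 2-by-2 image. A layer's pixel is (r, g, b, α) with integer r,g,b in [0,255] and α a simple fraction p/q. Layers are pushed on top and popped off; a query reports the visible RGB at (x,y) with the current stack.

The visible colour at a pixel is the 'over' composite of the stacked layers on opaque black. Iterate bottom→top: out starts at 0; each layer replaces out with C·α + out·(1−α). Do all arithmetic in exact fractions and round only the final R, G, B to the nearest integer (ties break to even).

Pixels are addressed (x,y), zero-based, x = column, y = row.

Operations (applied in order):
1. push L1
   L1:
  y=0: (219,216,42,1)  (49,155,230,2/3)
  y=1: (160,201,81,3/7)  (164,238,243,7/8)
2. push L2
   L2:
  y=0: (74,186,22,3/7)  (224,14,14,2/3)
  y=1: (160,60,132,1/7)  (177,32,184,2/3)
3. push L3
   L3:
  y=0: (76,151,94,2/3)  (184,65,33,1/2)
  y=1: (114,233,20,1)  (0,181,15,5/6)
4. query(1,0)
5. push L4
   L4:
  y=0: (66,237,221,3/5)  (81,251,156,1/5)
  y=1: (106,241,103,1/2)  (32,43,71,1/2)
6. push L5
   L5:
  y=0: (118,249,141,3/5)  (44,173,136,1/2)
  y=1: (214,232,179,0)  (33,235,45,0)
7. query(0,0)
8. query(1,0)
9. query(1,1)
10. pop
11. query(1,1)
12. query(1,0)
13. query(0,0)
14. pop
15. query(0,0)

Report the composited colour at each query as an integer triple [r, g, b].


(1,0) stack=L1,L2,L3; from [0,0,0]:
+L1 (α=2/3) → [98/3, 310/3, 460/3]
+L2 (α=2/3) → [1442/9, 394/9, 544/9]
+L3 (α=1/2) → [1549/9, 979/18, 841/18]
→ [172, 54, 47]

(0,0) stack=L1,L2,L3,L4,L5; from [0,0,0]:
L1 α=1: [219, 216, 42]
L2 α=3/7: [1098/7, 1422/7, 234/7]
L3 α=2/3: [2162/21, 3536/21, 1550/21]
L4 α=3/5: [8482/105, 22003/105, 17023/105]
L5 α=3/5: [54134/525, 122441/525, 78461/525]
→ [103, 233, 149]

at x=1,y=0 over L1,L2,L3,L4,L5:
after L1 α=2/3: [98/3, 310/3, 460/3]
after L2 α=2/3: [1442/9, 394/9, 544/9]
after L3 α=1/2: [1549/9, 979/18, 841/18]
after L4 α=1/5: [1385/9, 4217/45, 3086/45]
after L5 α=1/2: [1781/18, 6001/45, 4603/45]
→ [99, 133, 102]

at x=1,y=1 over L1,L2,L3,L4,L5:
+L1 (α=7/8) → [287/2, 833/4, 1701/8]
+L2 (α=2/3) → [995/6, 363/4, 4645/24]
+L3 (α=5/6) → [995/36, 3983/24, 6445/144]
+L4 (α=1/2) → [2147/72, 5015/48, 16669/288]
+L5 (α=0) → [2147/72, 5015/48, 16669/288]
= [30, 104, 58]

at x=1,y=1 over L1,L2,L3,L4:
after L1 α=7/8: [287/2, 833/4, 1701/8]
after L2 α=2/3: [995/6, 363/4, 4645/24]
after L3 α=5/6: [995/36, 3983/24, 6445/144]
after L4 α=1/2: [2147/72, 5015/48, 16669/288]
= [30, 104, 58]

(1,0) stack=L1,L2,L3,L4; from [0,0,0]:
+L1 (α=2/3) → [98/3, 310/3, 460/3]
+L2 (α=2/3) → [1442/9, 394/9, 544/9]
+L3 (α=1/2) → [1549/9, 979/18, 841/18]
+L4 (α=1/5) → [1385/9, 4217/45, 3086/45]
rounded: [154, 94, 69]

query (0,0) [L1,L2,L3,L4] — begin 0,0,0
+L1 (α=1) → [219, 216, 42]
+L2 (α=3/7) → [1098/7, 1422/7, 234/7]
+L3 (α=2/3) → [2162/21, 3536/21, 1550/21]
+L4 (α=3/5) → [8482/105, 22003/105, 17023/105]
rounded: [81, 210, 162]

(0,0) stack=L1,L2,L3; from [0,0,0]:
L1 α=1: [219, 216, 42]
L2 α=3/7: [1098/7, 1422/7, 234/7]
L3 α=2/3: [2162/21, 3536/21, 1550/21]
rounded: [103, 168, 74]


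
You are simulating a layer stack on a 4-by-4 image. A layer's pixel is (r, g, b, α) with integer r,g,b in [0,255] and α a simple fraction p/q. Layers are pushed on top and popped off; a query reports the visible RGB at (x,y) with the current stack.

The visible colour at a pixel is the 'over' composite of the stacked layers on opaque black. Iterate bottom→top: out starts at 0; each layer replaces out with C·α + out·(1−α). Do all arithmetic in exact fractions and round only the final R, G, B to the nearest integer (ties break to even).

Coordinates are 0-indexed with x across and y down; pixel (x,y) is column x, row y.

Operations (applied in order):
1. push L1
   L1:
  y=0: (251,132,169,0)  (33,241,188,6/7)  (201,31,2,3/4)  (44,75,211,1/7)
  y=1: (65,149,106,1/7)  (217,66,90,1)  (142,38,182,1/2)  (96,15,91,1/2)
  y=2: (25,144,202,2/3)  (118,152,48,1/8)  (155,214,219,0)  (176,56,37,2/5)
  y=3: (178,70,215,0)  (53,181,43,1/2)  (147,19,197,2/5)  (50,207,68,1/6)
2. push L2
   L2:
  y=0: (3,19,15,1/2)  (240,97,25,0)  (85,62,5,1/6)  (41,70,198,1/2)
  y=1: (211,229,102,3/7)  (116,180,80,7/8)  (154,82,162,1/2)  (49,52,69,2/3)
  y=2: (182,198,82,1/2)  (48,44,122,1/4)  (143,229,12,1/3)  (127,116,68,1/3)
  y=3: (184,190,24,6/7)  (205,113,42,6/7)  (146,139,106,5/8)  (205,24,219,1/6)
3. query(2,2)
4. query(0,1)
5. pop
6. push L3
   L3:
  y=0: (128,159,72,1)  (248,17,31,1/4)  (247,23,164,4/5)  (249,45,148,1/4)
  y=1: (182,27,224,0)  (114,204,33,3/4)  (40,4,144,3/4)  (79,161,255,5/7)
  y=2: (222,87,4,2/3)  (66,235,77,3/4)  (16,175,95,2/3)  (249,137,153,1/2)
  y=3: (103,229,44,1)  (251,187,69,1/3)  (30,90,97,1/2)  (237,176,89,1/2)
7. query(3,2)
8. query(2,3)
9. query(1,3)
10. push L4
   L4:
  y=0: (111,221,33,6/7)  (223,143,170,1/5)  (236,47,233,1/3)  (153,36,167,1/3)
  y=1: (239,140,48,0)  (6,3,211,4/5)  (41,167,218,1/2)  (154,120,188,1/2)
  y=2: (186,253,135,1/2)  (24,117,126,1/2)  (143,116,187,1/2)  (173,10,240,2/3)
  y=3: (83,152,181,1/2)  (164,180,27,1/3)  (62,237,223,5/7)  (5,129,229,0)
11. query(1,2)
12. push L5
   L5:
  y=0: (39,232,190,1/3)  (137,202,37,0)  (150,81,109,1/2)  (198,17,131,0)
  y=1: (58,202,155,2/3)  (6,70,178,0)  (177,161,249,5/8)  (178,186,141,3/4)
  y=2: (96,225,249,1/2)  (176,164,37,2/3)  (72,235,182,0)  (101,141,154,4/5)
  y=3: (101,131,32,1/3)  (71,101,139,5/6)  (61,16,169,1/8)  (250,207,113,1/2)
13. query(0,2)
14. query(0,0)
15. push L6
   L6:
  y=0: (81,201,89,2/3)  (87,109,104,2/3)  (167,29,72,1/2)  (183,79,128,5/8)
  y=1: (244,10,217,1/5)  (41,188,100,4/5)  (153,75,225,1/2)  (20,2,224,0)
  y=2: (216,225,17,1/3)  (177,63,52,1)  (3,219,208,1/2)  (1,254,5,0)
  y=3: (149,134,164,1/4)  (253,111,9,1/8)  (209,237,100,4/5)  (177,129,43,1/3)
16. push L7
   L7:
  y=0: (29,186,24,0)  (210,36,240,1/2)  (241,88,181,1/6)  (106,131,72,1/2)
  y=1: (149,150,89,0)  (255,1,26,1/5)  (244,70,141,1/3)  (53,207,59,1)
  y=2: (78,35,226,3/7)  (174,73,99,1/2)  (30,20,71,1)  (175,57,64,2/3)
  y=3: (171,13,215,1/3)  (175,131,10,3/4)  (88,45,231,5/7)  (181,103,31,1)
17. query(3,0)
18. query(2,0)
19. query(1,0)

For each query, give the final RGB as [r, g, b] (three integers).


query (2,2) [L1,L2] — begin 0,0,0
after L1 α=0: [0, 0, 0]
after L2 α=1/3: [143/3, 229/3, 4]
rounded: [48, 76, 4]

(0,1) stack=L1,L2; from [0,0,0]:
+L1 (α=1/7) → [65/7, 149/7, 106/7]
+L2 (α=3/7) → [4691/49, 5405/49, 2566/49]
= [96, 110, 52]

at x=3,y=2 over L1,L3:
L1 α=2/5: [352/5, 112/5, 74/5]
L3 α=1/2: [1597/10, 797/10, 839/10]
→ [160, 80, 84]

at x=2,y=3 over L1,L3:
after L1 α=2/5: [294/5, 38/5, 394/5]
after L3 α=1/2: [222/5, 244/5, 879/10]
→ [44, 49, 88]

query (1,3) [L1,L3] — begin 0,0,0
+L1 (α=1/2) → [53/2, 181/2, 43/2]
+L3 (α=1/3) → [304/3, 368/3, 112/3]
→ [101, 123, 37]

query (1,2) [L1,L3,L4] — begin 0,0,0
+L1 (α=1/8) → [59/4, 19, 6]
+L3 (α=3/4) → [851/16, 181, 237/4]
+L4 (α=1/2) → [1235/32, 149, 741/8]
→ [39, 149, 93]

(0,2) stack=L1,L3,L4,L5; from [0,0,0]:
L1 α=2/3: [50/3, 96, 404/3]
L3 α=2/3: [1382/9, 90, 428/9]
L4 α=1/2: [1528/9, 343/2, 1643/18]
L5 α=1/2: [1196/9, 793/4, 6125/36]
→ [133, 198, 170]

at x=0,y=0 over L1,L3,L4,L5:
L1 α=0: [0, 0, 0]
L3 α=1: [128, 159, 72]
L4 α=6/7: [794/7, 1485/7, 270/7]
L5 α=1/3: [1861/21, 4594/21, 1870/21]
rounded: [89, 219, 89]

query (3,0) [L1,L3,L4,L5,L6,L7] — begin 0,0,0
L1 α=1/7: [44/7, 75/7, 211/7]
L3 α=1/4: [1875/28, 135/7, 1669/28]
L4 α=1/3: [1339/14, 174/7, 4007/42]
L5 α=0: [1339/14, 174/7, 4007/42]
L6 α=5/8: [16827/112, 3287/56, 12967/112]
L7 α=1/2: [28699/224, 10623/112, 21031/224]
= [128, 95, 94]

(2,0) stack=L1,L3,L4,L5,L6,L7; from [0,0,0]:
+L1 (α=3/4) → [603/4, 93/4, 3/2]
+L3 (α=4/5) → [911/4, 461/20, 263/2]
+L4 (α=1/3) → [461/2, 931/30, 496/3]
+L5 (α=1/2) → [761/4, 3361/60, 823/6]
+L6 (α=1/2) → [1429/8, 5101/120, 1255/12]
+L7 (α=1/6) → [9073/48, 7213/144, 8447/72]
= [189, 50, 117]

query (1,0) [L1,L3,L4,L5,L6,L7] — begin 0,0,0
+L1 (α=6/7) → [198/7, 1446/7, 1128/7]
+L3 (α=1/4) → [1165/14, 4457/28, 3601/28]
+L4 (α=1/5) → [3891/35, 5458/35, 4791/35]
+L5 (α=0) → [3891/35, 5458/35, 4791/35]
+L6 (α=2/3) → [3327/35, 13088/105, 12071/105]
+L7 (α=1/2) → [10677/70, 8434/105, 37271/210]
→ [153, 80, 177]


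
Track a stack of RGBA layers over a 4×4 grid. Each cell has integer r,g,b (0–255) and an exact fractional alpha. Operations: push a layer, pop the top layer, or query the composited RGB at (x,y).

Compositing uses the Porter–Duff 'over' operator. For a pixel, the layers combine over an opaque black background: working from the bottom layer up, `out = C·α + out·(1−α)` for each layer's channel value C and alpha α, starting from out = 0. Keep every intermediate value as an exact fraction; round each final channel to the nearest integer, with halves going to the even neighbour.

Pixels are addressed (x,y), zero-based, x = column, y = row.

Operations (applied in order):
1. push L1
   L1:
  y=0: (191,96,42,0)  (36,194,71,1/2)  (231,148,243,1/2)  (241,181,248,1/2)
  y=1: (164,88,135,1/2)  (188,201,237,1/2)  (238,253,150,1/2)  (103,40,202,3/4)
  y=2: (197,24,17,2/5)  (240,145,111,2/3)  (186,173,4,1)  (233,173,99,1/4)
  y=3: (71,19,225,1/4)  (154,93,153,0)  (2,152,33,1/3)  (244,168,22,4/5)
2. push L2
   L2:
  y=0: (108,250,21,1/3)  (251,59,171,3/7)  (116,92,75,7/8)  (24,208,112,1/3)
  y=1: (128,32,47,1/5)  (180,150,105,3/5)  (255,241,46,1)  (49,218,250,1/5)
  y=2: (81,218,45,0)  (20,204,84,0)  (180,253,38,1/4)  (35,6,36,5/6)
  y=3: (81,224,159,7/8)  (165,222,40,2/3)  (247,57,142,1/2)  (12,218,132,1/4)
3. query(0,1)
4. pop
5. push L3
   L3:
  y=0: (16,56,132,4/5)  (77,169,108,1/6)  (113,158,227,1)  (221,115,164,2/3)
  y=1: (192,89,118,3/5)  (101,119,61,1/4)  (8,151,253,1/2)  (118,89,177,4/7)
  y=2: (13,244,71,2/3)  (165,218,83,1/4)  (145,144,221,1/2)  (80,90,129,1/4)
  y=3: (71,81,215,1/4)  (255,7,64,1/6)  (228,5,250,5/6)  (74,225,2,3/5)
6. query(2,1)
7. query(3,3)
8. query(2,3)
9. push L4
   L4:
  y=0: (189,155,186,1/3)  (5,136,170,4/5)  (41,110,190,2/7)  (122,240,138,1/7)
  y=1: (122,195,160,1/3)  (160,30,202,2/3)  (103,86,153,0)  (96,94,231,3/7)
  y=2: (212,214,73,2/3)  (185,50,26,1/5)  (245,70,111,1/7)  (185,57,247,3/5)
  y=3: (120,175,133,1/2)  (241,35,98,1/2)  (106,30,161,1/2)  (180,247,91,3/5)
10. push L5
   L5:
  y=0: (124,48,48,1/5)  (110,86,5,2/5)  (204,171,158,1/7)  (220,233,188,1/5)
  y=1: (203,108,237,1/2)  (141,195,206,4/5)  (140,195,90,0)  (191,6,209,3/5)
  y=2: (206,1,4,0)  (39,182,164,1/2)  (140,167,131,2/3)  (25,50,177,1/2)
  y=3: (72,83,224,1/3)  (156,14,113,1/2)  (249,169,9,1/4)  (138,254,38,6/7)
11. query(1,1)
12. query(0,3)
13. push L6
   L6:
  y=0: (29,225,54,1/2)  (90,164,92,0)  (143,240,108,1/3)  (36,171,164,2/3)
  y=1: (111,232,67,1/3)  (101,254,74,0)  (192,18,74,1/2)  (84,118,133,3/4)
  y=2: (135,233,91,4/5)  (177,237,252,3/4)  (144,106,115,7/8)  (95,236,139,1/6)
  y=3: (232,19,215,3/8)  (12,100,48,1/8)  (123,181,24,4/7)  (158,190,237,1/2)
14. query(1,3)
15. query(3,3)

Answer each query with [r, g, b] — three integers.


query (0,1) [L1,L2] — begin 0,0,0
L1 α=1/2: [82, 44, 135/2]
L2 α=1/5: [456/5, 208/5, 317/5]
rounded: [91, 42, 63]

query (2,1) [L1,L3] — begin 0,0,0
L1 α=1/2: [119, 253/2, 75]
L3 α=1/2: [127/2, 555/4, 164]
→ [64, 139, 164]

(3,3) stack=L1,L3; from [0,0,0]:
after L1 α=4/5: [976/5, 672/5, 88/5]
after L3 α=3/5: [3062/25, 4719/25, 206/25]
→ [122, 189, 8]

(2,3) stack=L1,L3; from [0,0,0]:
after L1 α=1/3: [2/3, 152/3, 11]
after L3 α=5/6: [1711/9, 227/18, 1261/6]
= [190, 13, 210]

at x=1,y=1 over L1,L3,L4,L5:
+L1 (α=1/2) → [94, 201/2, 237/2]
+L3 (α=1/4) → [383/4, 841/8, 833/8]
+L4 (α=2/3) → [1663/12, 1321/24, 1355/8]
+L5 (α=4/5) → [8431/60, 20041/120, 7947/40]
rounded: [141, 167, 199]

at x=0,y=3 over L1,L3,L4,L5:
+L1 (α=1/4) → [71/4, 19/4, 225/4]
+L3 (α=1/4) → [497/16, 381/16, 1535/16]
+L4 (α=1/2) → [2417/32, 3181/32, 3663/32]
+L5 (α=1/3) → [3569/48, 1503/16, 7247/48]
= [74, 94, 151]

(1,3) stack=L1,L3,L4,L5,L6; from [0,0,0]:
+L1 (α=0) → [0, 0, 0]
+L3 (α=1/6) → [85/2, 7/6, 32/3]
+L4 (α=1/2) → [567/4, 217/12, 163/3]
+L5 (α=1/2) → [1191/8, 385/24, 251/3]
+L6 (α=1/8) → [8433/64, 5095/192, 1901/24]
rounded: [132, 27, 79]

(3,3) stack=L1,L3,L4,L5,L6; from [0,0,0]:
after L1 α=4/5: [976/5, 672/5, 88/5]
after L3 α=3/5: [3062/25, 4719/25, 206/25]
after L4 α=3/5: [19624/125, 27963/125, 7237/125]
after L5 α=6/7: [123124/875, 31209/125, 35737/875]
after L6 α=1/2: [130687/875, 54959/250, 121556/875]
= [149, 220, 139]


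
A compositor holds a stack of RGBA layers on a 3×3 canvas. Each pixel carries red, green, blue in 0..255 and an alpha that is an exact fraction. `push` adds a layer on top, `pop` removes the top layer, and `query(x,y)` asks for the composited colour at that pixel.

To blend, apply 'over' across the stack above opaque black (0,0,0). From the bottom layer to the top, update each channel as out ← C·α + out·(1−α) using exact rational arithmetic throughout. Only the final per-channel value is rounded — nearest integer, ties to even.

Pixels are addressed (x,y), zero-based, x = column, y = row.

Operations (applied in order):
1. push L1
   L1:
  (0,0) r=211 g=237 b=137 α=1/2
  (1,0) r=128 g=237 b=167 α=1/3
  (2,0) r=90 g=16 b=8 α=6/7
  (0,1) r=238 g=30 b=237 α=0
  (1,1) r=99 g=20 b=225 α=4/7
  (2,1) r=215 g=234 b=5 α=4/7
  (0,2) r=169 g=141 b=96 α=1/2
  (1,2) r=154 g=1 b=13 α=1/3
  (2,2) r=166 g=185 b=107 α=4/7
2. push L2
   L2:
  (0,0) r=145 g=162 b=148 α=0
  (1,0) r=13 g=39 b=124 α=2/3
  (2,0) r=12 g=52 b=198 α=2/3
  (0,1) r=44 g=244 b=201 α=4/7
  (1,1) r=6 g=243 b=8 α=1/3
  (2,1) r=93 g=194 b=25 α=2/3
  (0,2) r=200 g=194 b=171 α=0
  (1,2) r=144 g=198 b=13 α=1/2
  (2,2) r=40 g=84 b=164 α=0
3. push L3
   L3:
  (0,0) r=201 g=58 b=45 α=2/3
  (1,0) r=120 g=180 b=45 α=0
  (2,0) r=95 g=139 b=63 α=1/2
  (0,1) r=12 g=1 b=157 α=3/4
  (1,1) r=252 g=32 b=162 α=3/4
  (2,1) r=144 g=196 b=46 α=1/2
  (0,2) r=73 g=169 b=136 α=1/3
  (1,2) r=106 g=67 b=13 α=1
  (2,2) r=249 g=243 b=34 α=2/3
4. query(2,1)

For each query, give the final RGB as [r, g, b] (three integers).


at x=2,y=1 over L1,L2,L3:
after L1 α=4/7: [860/7, 936/7, 20/7]
after L2 α=2/3: [2162/21, 3652/21, 370/21]
after L3 α=1/2: [2593/21, 3884/21, 668/21]
→ [123, 185, 32]


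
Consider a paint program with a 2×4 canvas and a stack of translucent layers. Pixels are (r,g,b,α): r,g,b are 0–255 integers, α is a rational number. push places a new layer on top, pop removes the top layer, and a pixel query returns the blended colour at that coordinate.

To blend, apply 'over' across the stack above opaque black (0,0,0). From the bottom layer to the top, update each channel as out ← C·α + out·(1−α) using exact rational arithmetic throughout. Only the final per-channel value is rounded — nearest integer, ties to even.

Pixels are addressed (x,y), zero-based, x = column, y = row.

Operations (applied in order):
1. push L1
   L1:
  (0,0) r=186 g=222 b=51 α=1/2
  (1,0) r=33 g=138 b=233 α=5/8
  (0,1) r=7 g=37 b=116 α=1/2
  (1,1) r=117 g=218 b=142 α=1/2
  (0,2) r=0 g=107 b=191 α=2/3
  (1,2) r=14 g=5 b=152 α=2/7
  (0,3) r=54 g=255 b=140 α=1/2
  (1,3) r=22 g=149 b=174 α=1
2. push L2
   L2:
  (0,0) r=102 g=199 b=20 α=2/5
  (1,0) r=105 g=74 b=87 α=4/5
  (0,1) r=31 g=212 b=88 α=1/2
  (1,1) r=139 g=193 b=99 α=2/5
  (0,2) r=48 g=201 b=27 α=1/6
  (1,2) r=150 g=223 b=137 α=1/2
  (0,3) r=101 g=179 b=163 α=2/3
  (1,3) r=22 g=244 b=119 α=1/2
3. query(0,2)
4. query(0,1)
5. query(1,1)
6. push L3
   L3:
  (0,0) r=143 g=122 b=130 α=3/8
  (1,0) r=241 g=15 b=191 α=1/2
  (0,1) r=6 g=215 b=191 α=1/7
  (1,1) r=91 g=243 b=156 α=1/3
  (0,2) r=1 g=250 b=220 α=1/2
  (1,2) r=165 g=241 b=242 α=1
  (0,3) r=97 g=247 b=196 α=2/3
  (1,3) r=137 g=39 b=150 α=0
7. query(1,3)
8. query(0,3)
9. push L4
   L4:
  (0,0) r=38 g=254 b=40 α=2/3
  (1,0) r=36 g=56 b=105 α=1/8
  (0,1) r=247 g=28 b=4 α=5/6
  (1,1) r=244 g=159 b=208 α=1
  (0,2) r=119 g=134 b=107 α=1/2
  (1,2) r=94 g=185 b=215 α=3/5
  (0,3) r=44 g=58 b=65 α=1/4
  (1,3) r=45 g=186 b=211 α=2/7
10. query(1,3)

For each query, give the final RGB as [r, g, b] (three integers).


at x=0,y=2 over L1,L2:
+L1 (α=2/3) → [0, 214/3, 382/3]
+L2 (α=1/6) → [8, 1673/18, 1991/18]
rounded: [8, 93, 111]

(0,1) stack=L1,L2; from [0,0,0]:
after L1 α=1/2: [7/2, 37/2, 58]
after L2 α=1/2: [69/4, 461/4, 73]
= [17, 115, 73]

at x=1,y=1 over L1,L2:
+L1 (α=1/2) → [117/2, 109, 71]
+L2 (α=2/5) → [907/10, 713/5, 411/5]
→ [91, 143, 82]

query (1,3) [L1,L2,L3] — begin 0,0,0
after L1 α=1: [22, 149, 174]
after L2 α=1/2: [22, 393/2, 293/2]
after L3 α=0: [22, 393/2, 293/2]
= [22, 196, 146]

(0,3) stack=L1,L2,L3; from [0,0,0]:
+L1 (α=1/2) → [27, 255/2, 70]
+L2 (α=2/3) → [229/3, 971/6, 132]
+L3 (α=2/3) → [811/9, 3935/18, 524/3]
rounded: [90, 219, 175]

query (1,3) [L1,L2,L3,L4] — begin 0,0,0
L1 α=1: [22, 149, 174]
L2 α=1/2: [22, 393/2, 293/2]
L3 α=0: [22, 393/2, 293/2]
L4 α=2/7: [200/7, 387/2, 2309/14]
→ [29, 194, 165]


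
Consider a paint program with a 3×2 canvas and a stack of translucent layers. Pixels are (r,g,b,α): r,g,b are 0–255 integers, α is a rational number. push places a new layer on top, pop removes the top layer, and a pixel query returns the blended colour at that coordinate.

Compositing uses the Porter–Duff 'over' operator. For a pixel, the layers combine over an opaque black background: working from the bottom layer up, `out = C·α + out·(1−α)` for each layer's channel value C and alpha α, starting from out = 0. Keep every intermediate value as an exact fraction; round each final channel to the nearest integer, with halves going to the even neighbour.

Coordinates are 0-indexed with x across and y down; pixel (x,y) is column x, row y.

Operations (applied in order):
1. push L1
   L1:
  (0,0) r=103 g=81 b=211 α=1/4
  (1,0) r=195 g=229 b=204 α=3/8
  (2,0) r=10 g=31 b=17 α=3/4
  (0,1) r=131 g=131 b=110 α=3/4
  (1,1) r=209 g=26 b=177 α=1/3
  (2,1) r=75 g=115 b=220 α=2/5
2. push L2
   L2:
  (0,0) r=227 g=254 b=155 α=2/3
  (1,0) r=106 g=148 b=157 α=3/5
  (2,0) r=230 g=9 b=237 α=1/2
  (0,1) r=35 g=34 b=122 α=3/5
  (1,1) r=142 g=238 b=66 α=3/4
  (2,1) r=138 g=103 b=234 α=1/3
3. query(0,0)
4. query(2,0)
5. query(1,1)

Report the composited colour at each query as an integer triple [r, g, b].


at x=0,y=0 over L1,L2:
+L1 (α=1/4) → [103/4, 81/4, 211/4]
+L2 (α=2/3) → [1919/12, 2113/12, 1451/12]
→ [160, 176, 121]

query (2,0) [L1,L2] — begin 0,0,0
after L1 α=3/4: [15/2, 93/4, 51/4]
after L2 α=1/2: [475/4, 129/8, 999/8]
= [119, 16, 125]

(1,1) stack=L1,L2; from [0,0,0]:
after L1 α=1/3: [209/3, 26/3, 59]
after L2 α=3/4: [1487/12, 542/3, 257/4]
= [124, 181, 64]


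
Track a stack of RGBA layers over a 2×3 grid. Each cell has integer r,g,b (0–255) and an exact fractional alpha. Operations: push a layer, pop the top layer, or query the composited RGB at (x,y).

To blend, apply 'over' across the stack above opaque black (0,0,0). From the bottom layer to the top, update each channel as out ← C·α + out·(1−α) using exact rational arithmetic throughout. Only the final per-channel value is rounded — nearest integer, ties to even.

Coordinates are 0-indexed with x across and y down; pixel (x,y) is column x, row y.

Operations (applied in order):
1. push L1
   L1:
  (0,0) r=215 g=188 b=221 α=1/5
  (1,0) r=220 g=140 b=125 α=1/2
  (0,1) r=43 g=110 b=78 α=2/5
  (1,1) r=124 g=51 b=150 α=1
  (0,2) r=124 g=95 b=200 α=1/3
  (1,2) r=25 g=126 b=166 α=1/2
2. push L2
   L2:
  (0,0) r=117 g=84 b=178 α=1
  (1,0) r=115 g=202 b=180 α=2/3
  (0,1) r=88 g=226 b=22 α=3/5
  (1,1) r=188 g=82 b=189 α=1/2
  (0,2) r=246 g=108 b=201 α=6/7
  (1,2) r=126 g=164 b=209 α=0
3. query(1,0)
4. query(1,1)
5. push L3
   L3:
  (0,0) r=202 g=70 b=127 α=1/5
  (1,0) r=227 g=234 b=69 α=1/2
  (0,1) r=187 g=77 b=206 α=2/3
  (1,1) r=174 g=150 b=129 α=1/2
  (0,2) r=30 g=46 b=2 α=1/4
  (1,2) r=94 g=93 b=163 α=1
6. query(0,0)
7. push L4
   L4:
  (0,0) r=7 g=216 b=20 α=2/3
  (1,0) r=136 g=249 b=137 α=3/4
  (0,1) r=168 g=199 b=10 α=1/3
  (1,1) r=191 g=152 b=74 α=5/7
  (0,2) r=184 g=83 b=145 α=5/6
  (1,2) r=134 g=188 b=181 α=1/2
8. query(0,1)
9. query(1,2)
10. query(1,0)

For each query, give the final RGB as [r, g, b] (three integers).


at x=1,y=0 over L1,L2:
+L1 (α=1/2) → [110, 70, 125/2]
+L2 (α=2/3) → [340/3, 158, 845/6]
→ [113, 158, 141]

query (1,1) [L1,L2] — begin 0,0,0
L1 α=1: [124, 51, 150]
L2 α=1/2: [156, 133/2, 339/2]
rounded: [156, 66, 170]

(0,0) stack=L1,L2,L3; from [0,0,0]:
+L1 (α=1/5) → [43, 188/5, 221/5]
+L2 (α=1) → [117, 84, 178]
+L3 (α=1/5) → [134, 406/5, 839/5]
= [134, 81, 168]

query (0,1) [L1,L2,L3,L4] — begin 0,0,0
after L1 α=2/5: [86/5, 44, 156/5]
after L2 α=3/5: [1492/25, 766/5, 642/25]
after L3 α=2/3: [3614/25, 512/5, 10942/75]
after L4 α=1/3: [11428/75, 673/5, 22634/225]
→ [152, 135, 101]

query (1,2) [L1,L2,L3,L4] — begin 0,0,0
L1 α=1/2: [25/2, 63, 83]
L2 α=0: [25/2, 63, 83]
L3 α=1: [94, 93, 163]
L4 α=1/2: [114, 281/2, 172]
= [114, 140, 172]

at x=1,y=0 over L1,L2,L3,L4:
after L1 α=1/2: [110, 70, 125/2]
after L2 α=2/3: [340/3, 158, 845/6]
after L3 α=1/2: [1021/6, 196, 1259/12]
after L4 α=3/4: [3469/24, 943/4, 6191/48]
→ [145, 236, 129]


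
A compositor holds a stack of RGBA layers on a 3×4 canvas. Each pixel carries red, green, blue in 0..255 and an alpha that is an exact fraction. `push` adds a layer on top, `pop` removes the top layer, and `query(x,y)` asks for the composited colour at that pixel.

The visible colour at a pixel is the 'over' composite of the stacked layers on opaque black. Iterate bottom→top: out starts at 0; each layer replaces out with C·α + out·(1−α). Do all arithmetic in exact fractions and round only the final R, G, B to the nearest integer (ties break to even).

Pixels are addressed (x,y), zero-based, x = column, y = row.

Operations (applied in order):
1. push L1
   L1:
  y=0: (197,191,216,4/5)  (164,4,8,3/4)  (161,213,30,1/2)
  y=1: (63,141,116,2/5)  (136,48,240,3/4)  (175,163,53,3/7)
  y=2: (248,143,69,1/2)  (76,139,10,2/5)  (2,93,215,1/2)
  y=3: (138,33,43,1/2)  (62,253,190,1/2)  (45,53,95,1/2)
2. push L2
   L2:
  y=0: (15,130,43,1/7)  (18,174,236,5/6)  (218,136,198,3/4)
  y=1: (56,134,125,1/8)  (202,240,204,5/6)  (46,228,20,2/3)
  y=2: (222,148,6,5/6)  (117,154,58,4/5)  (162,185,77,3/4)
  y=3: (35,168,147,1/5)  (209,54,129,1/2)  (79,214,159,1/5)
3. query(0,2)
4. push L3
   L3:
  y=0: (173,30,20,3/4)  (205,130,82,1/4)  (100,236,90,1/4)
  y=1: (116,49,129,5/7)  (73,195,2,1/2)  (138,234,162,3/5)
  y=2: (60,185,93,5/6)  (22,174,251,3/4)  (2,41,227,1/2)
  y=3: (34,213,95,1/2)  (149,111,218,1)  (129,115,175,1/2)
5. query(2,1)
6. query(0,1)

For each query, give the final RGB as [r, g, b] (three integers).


query (0,2) [L1,L2] — begin 0,0,0
after L1 α=1/2: [124, 143/2, 69/2]
after L2 α=5/6: [617/3, 541/4, 43/4]
rounded: [206, 135, 11]

(2,1) stack=L1,L2,L3; from [0,0,0]:
L1 α=3/7: [75, 489/7, 159/7]
L2 α=2/3: [167/3, 1227/7, 439/21]
L3 α=3/5: [1576/15, 7368/35, 11084/105]
→ [105, 211, 106]

query (0,1) [L1,L2,L3] — begin 0,0,0
L1 α=2/5: [126/5, 282/5, 232/5]
L2 α=1/8: [581/20, 661/10, 2249/40]
L3 α=5/7: [6381/70, 1886/35, 15149/140]
→ [91, 54, 108]


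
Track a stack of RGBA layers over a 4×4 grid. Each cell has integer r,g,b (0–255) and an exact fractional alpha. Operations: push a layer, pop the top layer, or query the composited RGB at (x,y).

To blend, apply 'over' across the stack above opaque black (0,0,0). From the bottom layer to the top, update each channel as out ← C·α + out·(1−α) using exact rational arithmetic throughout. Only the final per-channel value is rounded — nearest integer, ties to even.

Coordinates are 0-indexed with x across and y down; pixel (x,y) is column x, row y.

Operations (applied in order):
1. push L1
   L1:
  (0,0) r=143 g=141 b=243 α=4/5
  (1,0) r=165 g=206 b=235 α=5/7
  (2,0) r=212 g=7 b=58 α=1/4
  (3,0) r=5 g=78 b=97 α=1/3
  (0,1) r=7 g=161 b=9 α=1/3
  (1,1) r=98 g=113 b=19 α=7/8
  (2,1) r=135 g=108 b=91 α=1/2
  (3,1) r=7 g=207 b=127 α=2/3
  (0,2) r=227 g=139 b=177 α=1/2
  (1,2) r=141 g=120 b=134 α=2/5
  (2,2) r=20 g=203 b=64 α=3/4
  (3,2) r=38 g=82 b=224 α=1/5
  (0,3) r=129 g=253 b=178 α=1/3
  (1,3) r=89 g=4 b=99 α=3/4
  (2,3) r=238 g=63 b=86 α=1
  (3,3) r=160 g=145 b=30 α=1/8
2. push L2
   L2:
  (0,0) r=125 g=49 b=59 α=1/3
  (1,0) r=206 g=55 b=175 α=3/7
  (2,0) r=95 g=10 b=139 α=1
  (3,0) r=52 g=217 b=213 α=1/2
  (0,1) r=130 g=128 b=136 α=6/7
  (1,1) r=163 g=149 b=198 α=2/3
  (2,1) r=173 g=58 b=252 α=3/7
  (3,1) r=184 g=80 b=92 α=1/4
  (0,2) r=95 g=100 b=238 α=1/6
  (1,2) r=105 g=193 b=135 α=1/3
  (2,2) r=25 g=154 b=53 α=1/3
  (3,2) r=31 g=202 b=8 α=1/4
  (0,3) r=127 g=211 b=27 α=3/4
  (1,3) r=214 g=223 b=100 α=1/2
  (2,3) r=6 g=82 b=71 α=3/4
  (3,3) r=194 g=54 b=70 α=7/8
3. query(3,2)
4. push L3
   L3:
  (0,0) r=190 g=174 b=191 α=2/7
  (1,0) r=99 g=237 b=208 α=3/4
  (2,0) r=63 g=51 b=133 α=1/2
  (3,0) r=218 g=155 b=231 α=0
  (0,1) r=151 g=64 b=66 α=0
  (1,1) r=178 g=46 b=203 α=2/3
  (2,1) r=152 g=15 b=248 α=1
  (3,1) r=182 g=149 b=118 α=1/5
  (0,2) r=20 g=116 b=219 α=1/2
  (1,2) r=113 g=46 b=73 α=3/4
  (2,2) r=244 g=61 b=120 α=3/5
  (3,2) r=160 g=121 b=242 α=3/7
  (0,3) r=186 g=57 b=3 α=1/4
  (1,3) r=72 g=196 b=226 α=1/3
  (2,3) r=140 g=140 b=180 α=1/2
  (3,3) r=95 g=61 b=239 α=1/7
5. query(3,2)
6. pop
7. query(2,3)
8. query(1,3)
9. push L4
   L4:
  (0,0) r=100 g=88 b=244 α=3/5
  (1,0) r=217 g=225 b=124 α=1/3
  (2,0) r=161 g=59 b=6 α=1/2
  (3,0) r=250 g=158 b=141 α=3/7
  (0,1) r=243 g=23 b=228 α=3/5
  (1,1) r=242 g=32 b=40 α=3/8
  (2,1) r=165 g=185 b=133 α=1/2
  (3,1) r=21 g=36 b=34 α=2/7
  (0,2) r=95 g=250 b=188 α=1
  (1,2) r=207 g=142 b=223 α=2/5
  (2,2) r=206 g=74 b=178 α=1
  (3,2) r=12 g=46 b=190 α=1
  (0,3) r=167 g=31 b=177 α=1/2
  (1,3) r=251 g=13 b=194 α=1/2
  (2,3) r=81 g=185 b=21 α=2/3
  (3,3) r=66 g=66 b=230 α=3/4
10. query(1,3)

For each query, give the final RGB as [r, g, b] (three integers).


(3,2) stack=L1,L2; from [0,0,0]:
+L1 (α=1/5) → [38/5, 82/5, 224/5]
+L2 (α=1/4) → [269/20, 314/5, 178/5]
rounded: [13, 63, 36]

query (3,2) [L1,L2,L3] — begin 0,0,0
+L1 (α=1/5) → [38/5, 82/5, 224/5]
+L2 (α=1/4) → [269/20, 314/5, 178/5]
+L3 (α=3/7) → [2669/35, 3071/35, 4342/35]
→ [76, 88, 124]

(2,3) stack=L1,L2; from [0,0,0]:
+L1 (α=1) → [238, 63, 86]
+L2 (α=3/4) → [64, 309/4, 299/4]
→ [64, 77, 75]

(1,3) stack=L1,L2; from [0,0,0]:
after L1 α=3/4: [267/4, 3, 297/4]
after L2 α=1/2: [1123/8, 113, 697/8]
rounded: [140, 113, 87]

at x=1,y=3 over L1,L2,L4:
after L1 α=3/4: [267/4, 3, 297/4]
after L2 α=1/2: [1123/8, 113, 697/8]
after L4 α=1/2: [3131/16, 63, 2249/16]
→ [196, 63, 141]


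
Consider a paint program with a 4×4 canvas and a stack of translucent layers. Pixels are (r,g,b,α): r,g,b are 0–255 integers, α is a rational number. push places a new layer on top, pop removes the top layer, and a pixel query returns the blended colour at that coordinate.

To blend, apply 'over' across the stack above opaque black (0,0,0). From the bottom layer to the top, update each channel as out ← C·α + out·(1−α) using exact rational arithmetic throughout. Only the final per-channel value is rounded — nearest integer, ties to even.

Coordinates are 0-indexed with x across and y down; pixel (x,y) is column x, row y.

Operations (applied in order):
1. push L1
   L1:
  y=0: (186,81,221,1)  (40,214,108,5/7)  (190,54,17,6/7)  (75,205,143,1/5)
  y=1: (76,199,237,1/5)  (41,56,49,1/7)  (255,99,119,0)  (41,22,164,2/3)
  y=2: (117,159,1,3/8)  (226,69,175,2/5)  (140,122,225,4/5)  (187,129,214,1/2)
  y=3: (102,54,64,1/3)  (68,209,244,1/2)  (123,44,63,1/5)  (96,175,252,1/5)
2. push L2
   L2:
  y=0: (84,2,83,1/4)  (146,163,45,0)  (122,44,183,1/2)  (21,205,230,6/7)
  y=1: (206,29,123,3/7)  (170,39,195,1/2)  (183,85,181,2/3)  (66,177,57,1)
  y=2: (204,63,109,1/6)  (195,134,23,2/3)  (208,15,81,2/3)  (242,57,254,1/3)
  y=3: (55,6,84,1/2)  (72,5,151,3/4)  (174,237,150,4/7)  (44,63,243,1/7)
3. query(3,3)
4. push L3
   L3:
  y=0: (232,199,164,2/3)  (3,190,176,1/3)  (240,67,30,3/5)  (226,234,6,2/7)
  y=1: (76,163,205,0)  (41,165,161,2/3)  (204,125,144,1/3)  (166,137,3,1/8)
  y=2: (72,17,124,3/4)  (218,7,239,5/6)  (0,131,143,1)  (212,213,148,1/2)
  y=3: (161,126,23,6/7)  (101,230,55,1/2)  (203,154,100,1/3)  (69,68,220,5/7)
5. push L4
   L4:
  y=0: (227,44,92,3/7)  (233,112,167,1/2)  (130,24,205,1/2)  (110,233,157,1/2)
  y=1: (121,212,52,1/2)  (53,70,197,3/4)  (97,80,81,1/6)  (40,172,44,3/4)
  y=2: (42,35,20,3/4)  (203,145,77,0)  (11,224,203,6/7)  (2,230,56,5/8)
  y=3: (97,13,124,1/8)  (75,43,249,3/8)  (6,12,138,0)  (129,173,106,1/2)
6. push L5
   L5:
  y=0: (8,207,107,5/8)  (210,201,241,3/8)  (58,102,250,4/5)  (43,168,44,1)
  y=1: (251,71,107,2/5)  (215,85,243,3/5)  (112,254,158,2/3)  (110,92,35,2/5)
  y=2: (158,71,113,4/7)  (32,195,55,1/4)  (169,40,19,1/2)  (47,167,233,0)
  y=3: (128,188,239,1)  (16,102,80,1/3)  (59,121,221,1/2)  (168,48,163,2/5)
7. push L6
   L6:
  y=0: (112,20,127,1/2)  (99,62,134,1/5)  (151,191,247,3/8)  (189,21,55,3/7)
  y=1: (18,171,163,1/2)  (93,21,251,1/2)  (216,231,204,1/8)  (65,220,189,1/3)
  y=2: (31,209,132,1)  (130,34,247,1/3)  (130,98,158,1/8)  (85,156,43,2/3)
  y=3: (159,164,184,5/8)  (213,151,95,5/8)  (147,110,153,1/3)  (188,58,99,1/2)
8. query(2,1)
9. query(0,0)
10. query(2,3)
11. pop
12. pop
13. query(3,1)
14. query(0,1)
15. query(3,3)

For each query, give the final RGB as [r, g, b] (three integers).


(3,3) stack=L1,L2; from [0,0,0]:
after L1 α=1/5: [96/5, 35, 252/5]
after L2 α=1/7: [796/35, 39, 2727/35]
→ [23, 39, 78]

query (2,1) [L1,L2,L3,L4,L5,L6] — begin 0,0,0
after L1 α=0: [0, 0, 0]
after L2 α=2/3: [122, 170/3, 362/3]
after L3 α=1/3: [448/3, 715/9, 1156/9]
after L4 α=1/6: [2531/18, 4295/54, 6509/54]
after L5 α=2/3: [6563/54, 31727/162, 23573/162]
after L6 α=1/8: [57605/432, 259511/1296, 198059/1296]
→ [133, 200, 153]

(0,0) stack=L1,L2,L3,L4,L5,L6; from [0,0,0]:
+L1 (α=1) → [186, 81, 221]
+L2 (α=1/4) → [321/2, 245/4, 373/2]
+L3 (α=2/3) → [1249/6, 1837/12, 343/2]
+L4 (α=3/7) → [4541/21, 319/3, 962/7]
+L5 (α=5/8) → [4821/56, 677/4, 6631/56]
+L6 (α=1/2) → [11093/112, 757/8, 13743/112]
→ [99, 95, 123]

query (2,3) [L1,L2,L3,L4,L5,L6] — begin 0,0,0
L1 α=1/5: [123/5, 44/5, 63/5]
L2 α=4/7: [3849/35, 696/5, 3189/35]
L3 α=1/3: [14803/105, 2162/15, 9878/105]
L4 α=0: [14803/105, 2162/15, 9878/105]
L5 α=1/2: [10499/105, 3977/30, 33083/210]
L6 α=1/3: [36433/315, 5627/45, 49148/315]
→ [116, 125, 156]

at x=3,y=1 over L1,L2,L3,L4:
L1 α=2/3: [82/3, 44/3, 328/3]
L2 α=1: [66, 177, 57]
L3 α=1/8: [157/2, 172, 201/4]
L4 α=3/4: [397/8, 172, 729/16]
= [50, 172, 46]

at x=0,y=1 over L1,L2,L3,L4:
+L1 (α=1/5) → [76/5, 199/5, 237/5]
+L2 (α=3/7) → [3394/35, 1231/35, 399/5]
+L3 (α=0) → [3394/35, 1231/35, 399/5]
+L4 (α=1/2) → [7629/70, 8651/70, 659/10]
→ [109, 124, 66]

(3,3) stack=L1,L2,L3,L4; from [0,0,0]:
L1 α=1/5: [96/5, 35, 252/5]
L2 α=1/7: [796/35, 39, 2727/35]
L3 α=5/7: [13667/245, 418/7, 43954/245]
L4 α=1/2: [22636/245, 1629/14, 34962/245]
rounded: [92, 116, 143]
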